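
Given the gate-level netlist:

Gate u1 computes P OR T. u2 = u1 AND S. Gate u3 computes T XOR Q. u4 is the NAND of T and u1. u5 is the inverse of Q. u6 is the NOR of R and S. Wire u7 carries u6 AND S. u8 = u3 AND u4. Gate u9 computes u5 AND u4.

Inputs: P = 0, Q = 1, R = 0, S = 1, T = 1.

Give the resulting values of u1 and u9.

u1 = P OR T = 0 OR 1 = 1
u4 = T NAND u1 = 1 NAND 1 = 0
u5 = NOT Q = NOT 1 = 0
u9 = u5 AND u4 = 0 AND 0 = 0

u1 = 1, u9 = 0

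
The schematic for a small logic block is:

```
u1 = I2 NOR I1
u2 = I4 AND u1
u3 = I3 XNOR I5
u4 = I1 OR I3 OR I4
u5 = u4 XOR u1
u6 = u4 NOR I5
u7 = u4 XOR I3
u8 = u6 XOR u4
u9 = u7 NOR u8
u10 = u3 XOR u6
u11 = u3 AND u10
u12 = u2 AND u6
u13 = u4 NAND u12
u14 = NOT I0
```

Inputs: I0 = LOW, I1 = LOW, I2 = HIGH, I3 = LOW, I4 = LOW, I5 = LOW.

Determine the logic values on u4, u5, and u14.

u1 = I2 NOR I1 = HIGH NOR LOW = LOW
u4 = I1 OR I3 OR I4 = LOW OR LOW OR LOW = LOW
u5 = u4 XOR u1 = LOW XOR LOW = LOW
u14 = NOT I0 = NOT LOW = HIGH

u4 = LOW  u5 = LOW  u14 = HIGH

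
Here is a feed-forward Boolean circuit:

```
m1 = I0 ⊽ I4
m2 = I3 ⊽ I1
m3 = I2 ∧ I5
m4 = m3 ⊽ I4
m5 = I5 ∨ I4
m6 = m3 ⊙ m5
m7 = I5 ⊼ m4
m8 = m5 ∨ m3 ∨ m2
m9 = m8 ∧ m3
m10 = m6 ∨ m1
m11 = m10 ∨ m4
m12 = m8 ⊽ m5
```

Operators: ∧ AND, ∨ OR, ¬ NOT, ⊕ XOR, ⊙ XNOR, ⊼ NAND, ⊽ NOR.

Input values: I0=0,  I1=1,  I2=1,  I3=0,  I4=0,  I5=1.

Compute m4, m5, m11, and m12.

m1 = I0 NOR I4 = 0 NOR 0 = 1
m2 = I3 NOR I1 = 0 NOR 1 = 0
m3 = I2 AND I5 = 1 AND 1 = 1
m4 = m3 NOR I4 = 1 NOR 0 = 0
m5 = I5 OR I4 = 1 OR 0 = 1
m6 = m3 XNOR m5 = 1 XNOR 1 = 1
m8 = m5 OR m3 OR m2 = 1 OR 1 OR 0 = 1
m10 = m6 OR m1 = 1 OR 1 = 1
m11 = m10 OR m4 = 1 OR 0 = 1
m12 = m8 NOR m5 = 1 NOR 1 = 0

m4 = 0, m5 = 1, m11 = 1, m12 = 0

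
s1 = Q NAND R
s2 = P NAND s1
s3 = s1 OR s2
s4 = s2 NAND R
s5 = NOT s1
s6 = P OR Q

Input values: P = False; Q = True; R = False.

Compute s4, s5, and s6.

s1 = Q NAND R = True NAND False = True
s2 = P NAND s1 = False NAND True = True
s4 = s2 NAND R = True NAND False = True
s5 = NOT s1 = NOT True = False
s6 = P OR Q = False OR True = True

s4 = True, s5 = False, s6 = True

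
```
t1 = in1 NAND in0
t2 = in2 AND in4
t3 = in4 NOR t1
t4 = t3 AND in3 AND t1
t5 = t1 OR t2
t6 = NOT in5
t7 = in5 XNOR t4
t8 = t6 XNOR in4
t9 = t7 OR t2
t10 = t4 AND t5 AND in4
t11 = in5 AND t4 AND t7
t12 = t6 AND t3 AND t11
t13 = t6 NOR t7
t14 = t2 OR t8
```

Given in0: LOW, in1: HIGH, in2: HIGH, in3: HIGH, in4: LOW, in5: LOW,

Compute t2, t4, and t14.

t1 = in1 NAND in0 = HIGH NAND LOW = HIGH
t2 = in2 AND in4 = HIGH AND LOW = LOW
t3 = in4 NOR t1 = LOW NOR HIGH = LOW
t4 = t3 AND in3 AND t1 = LOW AND HIGH AND HIGH = LOW
t6 = NOT in5 = NOT LOW = HIGH
t8 = t6 XNOR in4 = HIGH XNOR LOW = LOW
t14 = t2 OR t8 = LOW OR LOW = LOW

t2 = LOW, t4 = LOW, t14 = LOW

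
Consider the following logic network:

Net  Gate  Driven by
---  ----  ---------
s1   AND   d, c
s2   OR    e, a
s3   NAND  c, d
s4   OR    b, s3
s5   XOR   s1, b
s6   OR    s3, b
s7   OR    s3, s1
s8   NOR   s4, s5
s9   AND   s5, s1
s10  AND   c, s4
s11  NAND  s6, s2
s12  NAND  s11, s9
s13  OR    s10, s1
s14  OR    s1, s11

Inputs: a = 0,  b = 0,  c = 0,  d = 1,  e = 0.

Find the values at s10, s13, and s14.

s10 = 0; s13 = 0; s14 = 1

s1 = d AND c = 1 AND 0 = 0
s2 = e OR a = 0 OR 0 = 0
s3 = c NAND d = 0 NAND 1 = 1
s4 = b OR s3 = 0 OR 1 = 1
s6 = s3 OR b = 1 OR 0 = 1
s10 = c AND s4 = 0 AND 1 = 0
s11 = s6 NAND s2 = 1 NAND 0 = 1
s13 = s10 OR s1 = 0 OR 0 = 0
s14 = s1 OR s11 = 0 OR 1 = 1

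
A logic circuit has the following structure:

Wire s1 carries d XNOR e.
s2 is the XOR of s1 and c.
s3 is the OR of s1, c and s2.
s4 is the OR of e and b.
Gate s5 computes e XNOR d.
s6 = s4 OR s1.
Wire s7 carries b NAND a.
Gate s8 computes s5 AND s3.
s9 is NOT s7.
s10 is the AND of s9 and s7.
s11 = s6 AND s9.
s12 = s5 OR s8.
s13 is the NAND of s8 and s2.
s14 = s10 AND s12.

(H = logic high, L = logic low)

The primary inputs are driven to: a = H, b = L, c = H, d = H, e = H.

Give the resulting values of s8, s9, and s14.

s8 = H, s9 = L, s14 = L

s1 = d XNOR e = H XNOR H = H
s2 = s1 XOR c = H XOR H = L
s3 = s1 OR c OR s2 = H OR H OR L = H
s5 = e XNOR d = H XNOR H = H
s7 = b NAND a = L NAND H = H
s8 = s5 AND s3 = H AND H = H
s9 = NOT s7 = NOT H = L
s10 = s9 AND s7 = L AND H = L
s12 = s5 OR s8 = H OR H = H
s14 = s10 AND s12 = L AND H = L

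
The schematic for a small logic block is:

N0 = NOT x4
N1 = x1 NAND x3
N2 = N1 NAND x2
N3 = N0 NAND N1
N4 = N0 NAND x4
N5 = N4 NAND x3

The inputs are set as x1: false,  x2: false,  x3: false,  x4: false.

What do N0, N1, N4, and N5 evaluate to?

N0 = NOT x4 = NOT false = true
N1 = x1 NAND x3 = false NAND false = true
N4 = N0 NAND x4 = true NAND false = true
N5 = N4 NAND x3 = true NAND false = true

N0 = true, N1 = true, N4 = true, N5 = true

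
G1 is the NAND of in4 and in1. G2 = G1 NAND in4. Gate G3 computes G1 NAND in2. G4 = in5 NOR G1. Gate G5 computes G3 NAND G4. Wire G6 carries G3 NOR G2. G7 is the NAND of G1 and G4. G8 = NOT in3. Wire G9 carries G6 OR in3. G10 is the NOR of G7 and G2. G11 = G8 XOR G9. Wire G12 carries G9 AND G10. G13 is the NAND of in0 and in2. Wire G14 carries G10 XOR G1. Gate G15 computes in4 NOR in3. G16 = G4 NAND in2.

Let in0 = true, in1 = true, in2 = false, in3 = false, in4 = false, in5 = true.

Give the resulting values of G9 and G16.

G1 = in4 NAND in1 = false NAND true = true
G2 = G1 NAND in4 = true NAND false = true
G3 = G1 NAND in2 = true NAND false = true
G4 = in5 NOR G1 = true NOR true = false
G6 = G3 NOR G2 = true NOR true = false
G9 = G6 OR in3 = false OR false = false
G16 = G4 NAND in2 = false NAND false = true

G9 = false; G16 = true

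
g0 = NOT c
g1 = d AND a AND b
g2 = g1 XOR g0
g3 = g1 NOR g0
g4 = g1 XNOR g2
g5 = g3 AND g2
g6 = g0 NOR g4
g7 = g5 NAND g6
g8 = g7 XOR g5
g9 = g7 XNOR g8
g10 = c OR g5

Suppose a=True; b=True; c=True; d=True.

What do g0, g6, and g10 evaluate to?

g0 = False; g6 = False; g10 = True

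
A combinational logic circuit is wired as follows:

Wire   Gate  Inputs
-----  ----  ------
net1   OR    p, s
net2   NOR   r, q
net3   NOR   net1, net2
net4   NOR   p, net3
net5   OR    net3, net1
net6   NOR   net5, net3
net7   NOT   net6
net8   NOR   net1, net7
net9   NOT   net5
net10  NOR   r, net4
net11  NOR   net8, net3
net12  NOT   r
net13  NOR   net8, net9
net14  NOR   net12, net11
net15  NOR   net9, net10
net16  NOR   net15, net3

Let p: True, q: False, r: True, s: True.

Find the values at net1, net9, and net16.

net1 = True; net9 = False; net16 = False

net1 = p OR s = True OR True = True
net2 = r NOR q = True NOR False = False
net3 = net1 NOR net2 = True NOR False = False
net4 = p NOR net3 = True NOR False = False
net5 = net3 OR net1 = False OR True = True
net9 = NOT net5 = NOT True = False
net10 = r NOR net4 = True NOR False = False
net15 = net9 NOR net10 = False NOR False = True
net16 = net15 NOR net3 = True NOR False = False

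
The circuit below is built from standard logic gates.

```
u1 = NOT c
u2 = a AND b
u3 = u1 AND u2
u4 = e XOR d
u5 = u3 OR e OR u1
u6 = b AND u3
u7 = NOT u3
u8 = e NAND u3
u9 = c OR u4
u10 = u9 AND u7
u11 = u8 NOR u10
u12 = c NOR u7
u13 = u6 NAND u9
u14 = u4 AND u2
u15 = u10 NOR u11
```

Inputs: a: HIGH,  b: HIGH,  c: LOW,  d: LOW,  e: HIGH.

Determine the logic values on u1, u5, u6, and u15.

u1 = NOT c = NOT LOW = HIGH
u2 = a AND b = HIGH AND HIGH = HIGH
u3 = u1 AND u2 = HIGH AND HIGH = HIGH
u4 = e XOR d = HIGH XOR LOW = HIGH
u5 = u3 OR e OR u1 = HIGH OR HIGH OR HIGH = HIGH
u6 = b AND u3 = HIGH AND HIGH = HIGH
u7 = NOT u3 = NOT HIGH = LOW
u8 = e NAND u3 = HIGH NAND HIGH = LOW
u9 = c OR u4 = LOW OR HIGH = HIGH
u10 = u9 AND u7 = HIGH AND LOW = LOW
u11 = u8 NOR u10 = LOW NOR LOW = HIGH
u15 = u10 NOR u11 = LOW NOR HIGH = LOW

u1 = HIGH; u5 = HIGH; u6 = HIGH; u15 = LOW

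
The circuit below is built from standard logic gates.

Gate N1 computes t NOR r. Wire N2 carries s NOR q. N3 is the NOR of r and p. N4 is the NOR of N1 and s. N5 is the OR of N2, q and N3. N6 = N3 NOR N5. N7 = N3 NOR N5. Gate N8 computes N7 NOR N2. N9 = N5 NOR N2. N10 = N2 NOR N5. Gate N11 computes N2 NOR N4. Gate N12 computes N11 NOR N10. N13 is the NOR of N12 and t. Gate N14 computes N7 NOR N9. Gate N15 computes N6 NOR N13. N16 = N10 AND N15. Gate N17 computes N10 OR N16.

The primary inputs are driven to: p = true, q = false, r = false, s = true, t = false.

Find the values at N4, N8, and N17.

N1 = t NOR r = false NOR false = true
N2 = s NOR q = true NOR false = false
N3 = r NOR p = false NOR true = false
N4 = N1 NOR s = true NOR true = false
N5 = N2 OR q OR N3 = false OR false OR false = false
N6 = N3 NOR N5 = false NOR false = true
N7 = N3 NOR N5 = false NOR false = true
N8 = N7 NOR N2 = true NOR false = false
N10 = N2 NOR N5 = false NOR false = true
N11 = N2 NOR N4 = false NOR false = true
N12 = N11 NOR N10 = true NOR true = false
N13 = N12 NOR t = false NOR false = true
N15 = N6 NOR N13 = true NOR true = false
N16 = N10 AND N15 = true AND false = false
N17 = N10 OR N16 = true OR false = true

N4 = false; N8 = false; N17 = true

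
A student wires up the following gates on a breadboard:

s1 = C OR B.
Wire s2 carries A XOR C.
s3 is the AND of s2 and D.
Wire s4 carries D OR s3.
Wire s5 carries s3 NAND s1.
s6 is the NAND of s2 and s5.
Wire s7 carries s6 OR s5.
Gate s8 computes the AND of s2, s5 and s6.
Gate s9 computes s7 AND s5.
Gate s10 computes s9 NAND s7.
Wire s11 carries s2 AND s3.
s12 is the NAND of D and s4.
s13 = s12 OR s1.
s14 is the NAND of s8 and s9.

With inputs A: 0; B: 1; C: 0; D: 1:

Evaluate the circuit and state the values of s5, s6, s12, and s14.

s5 = 1; s6 = 1; s12 = 0; s14 = 1

s1 = C OR B = 0 OR 1 = 1
s2 = A XOR C = 0 XOR 0 = 0
s3 = s2 AND D = 0 AND 1 = 0
s4 = D OR s3 = 1 OR 0 = 1
s5 = s3 NAND s1 = 0 NAND 1 = 1
s6 = s2 NAND s5 = 0 NAND 1 = 1
s7 = s6 OR s5 = 1 OR 1 = 1
s8 = s2 AND s5 AND s6 = 0 AND 1 AND 1 = 0
s9 = s7 AND s5 = 1 AND 1 = 1
s12 = D NAND s4 = 1 NAND 1 = 0
s14 = s8 NAND s9 = 0 NAND 1 = 1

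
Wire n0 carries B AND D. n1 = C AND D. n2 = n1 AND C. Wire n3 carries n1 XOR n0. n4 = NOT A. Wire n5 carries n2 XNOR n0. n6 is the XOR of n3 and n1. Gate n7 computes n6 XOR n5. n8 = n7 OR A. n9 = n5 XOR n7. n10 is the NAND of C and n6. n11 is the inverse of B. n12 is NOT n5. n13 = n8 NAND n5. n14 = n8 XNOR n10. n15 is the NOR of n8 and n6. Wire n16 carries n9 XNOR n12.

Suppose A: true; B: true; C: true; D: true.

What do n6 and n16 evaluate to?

n0 = B AND D = true AND true = true
n1 = C AND D = true AND true = true
n2 = n1 AND C = true AND true = true
n3 = n1 XOR n0 = true XOR true = false
n5 = n2 XNOR n0 = true XNOR true = true
n6 = n3 XOR n1 = false XOR true = true
n7 = n6 XOR n5 = true XOR true = false
n9 = n5 XOR n7 = true XOR false = true
n12 = NOT n5 = NOT true = false
n16 = n9 XNOR n12 = true XNOR false = false

n6 = true, n16 = false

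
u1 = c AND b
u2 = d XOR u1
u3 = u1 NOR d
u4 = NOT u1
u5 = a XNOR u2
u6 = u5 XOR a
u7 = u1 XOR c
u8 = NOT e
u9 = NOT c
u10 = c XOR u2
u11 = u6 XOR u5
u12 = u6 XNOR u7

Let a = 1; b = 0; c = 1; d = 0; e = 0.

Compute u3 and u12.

u1 = c AND b = 1 AND 0 = 0
u2 = d XOR u1 = 0 XOR 0 = 0
u3 = u1 NOR d = 0 NOR 0 = 1
u5 = a XNOR u2 = 1 XNOR 0 = 0
u6 = u5 XOR a = 0 XOR 1 = 1
u7 = u1 XOR c = 0 XOR 1 = 1
u12 = u6 XNOR u7 = 1 XNOR 1 = 1

u3 = 1  u12 = 1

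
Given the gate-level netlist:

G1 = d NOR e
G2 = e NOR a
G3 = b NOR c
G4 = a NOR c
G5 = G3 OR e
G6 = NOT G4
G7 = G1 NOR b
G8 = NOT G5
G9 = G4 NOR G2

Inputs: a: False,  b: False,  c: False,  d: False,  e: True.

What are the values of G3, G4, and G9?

G2 = e NOR a = True NOR False = False
G3 = b NOR c = False NOR False = True
G4 = a NOR c = False NOR False = True
G9 = G4 NOR G2 = True NOR False = False

G3 = True, G4 = True, G9 = False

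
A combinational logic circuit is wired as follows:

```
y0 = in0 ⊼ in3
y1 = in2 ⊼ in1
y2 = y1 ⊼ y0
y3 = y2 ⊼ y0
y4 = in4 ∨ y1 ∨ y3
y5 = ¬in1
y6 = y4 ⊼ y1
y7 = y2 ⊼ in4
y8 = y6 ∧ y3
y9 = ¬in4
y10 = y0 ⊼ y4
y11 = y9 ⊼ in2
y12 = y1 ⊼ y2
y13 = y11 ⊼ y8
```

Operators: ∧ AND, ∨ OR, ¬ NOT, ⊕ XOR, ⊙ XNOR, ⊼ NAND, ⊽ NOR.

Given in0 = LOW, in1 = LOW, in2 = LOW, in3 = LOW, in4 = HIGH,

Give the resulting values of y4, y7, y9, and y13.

y4 = HIGH  y7 = HIGH  y9 = LOW  y13 = HIGH

y0 = in0 NAND in3 = LOW NAND LOW = HIGH
y1 = in2 NAND in1 = LOW NAND LOW = HIGH
y2 = y1 NAND y0 = HIGH NAND HIGH = LOW
y3 = y2 NAND y0 = LOW NAND HIGH = HIGH
y4 = in4 OR y1 OR y3 = HIGH OR HIGH OR HIGH = HIGH
y6 = y4 NAND y1 = HIGH NAND HIGH = LOW
y7 = y2 NAND in4 = LOW NAND HIGH = HIGH
y8 = y6 AND y3 = LOW AND HIGH = LOW
y9 = NOT in4 = NOT HIGH = LOW
y11 = y9 NAND in2 = LOW NAND LOW = HIGH
y13 = y11 NAND y8 = HIGH NAND LOW = HIGH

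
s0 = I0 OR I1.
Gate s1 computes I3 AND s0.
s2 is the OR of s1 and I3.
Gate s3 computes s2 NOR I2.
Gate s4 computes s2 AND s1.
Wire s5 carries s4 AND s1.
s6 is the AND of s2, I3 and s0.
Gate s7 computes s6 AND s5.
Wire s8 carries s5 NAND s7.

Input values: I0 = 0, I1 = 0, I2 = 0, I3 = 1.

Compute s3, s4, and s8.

s3 = 0; s4 = 0; s8 = 1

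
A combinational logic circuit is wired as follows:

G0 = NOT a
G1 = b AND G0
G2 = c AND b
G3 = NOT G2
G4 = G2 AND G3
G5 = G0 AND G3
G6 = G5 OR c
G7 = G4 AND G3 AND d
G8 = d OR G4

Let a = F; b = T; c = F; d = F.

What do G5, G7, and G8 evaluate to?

G0 = NOT a = NOT F = T
G2 = c AND b = F AND T = F
G3 = NOT G2 = NOT F = T
G4 = G2 AND G3 = F AND T = F
G5 = G0 AND G3 = T AND T = T
G7 = G4 AND G3 AND d = F AND T AND F = F
G8 = d OR G4 = F OR F = F

G5 = T  G7 = F  G8 = F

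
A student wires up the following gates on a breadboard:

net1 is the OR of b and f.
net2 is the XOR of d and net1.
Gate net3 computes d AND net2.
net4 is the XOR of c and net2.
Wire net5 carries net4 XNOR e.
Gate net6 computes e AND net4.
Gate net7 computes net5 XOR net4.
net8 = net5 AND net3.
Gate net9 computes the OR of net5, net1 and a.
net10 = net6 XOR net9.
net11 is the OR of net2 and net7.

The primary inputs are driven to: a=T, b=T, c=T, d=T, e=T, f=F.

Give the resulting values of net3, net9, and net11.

net3 = F, net9 = T, net11 = F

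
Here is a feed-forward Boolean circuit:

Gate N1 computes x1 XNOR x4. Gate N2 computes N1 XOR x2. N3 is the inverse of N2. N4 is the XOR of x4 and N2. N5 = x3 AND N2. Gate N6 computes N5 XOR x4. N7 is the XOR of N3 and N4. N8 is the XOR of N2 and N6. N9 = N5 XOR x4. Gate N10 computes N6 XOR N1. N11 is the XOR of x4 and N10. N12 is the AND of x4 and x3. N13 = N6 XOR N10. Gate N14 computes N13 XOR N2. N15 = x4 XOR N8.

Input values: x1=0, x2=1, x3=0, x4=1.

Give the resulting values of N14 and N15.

N1 = x1 XNOR x4 = 0 XNOR 1 = 0
N2 = N1 XOR x2 = 0 XOR 1 = 1
N5 = x3 AND N2 = 0 AND 1 = 0
N6 = N5 XOR x4 = 0 XOR 1 = 1
N8 = N2 XOR N6 = 1 XOR 1 = 0
N10 = N6 XOR N1 = 1 XOR 0 = 1
N13 = N6 XOR N10 = 1 XOR 1 = 0
N14 = N13 XOR N2 = 0 XOR 1 = 1
N15 = x4 XOR N8 = 1 XOR 0 = 1

N14 = 1; N15 = 1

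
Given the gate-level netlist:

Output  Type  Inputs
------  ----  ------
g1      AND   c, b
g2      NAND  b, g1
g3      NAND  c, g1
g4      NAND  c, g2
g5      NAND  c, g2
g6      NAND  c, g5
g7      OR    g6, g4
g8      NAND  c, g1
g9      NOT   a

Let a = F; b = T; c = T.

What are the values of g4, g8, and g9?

g1 = c AND b = T AND T = T
g2 = b NAND g1 = T NAND T = F
g4 = c NAND g2 = T NAND F = T
g8 = c NAND g1 = T NAND T = F
g9 = NOT a = NOT F = T

g4 = T; g8 = F; g9 = T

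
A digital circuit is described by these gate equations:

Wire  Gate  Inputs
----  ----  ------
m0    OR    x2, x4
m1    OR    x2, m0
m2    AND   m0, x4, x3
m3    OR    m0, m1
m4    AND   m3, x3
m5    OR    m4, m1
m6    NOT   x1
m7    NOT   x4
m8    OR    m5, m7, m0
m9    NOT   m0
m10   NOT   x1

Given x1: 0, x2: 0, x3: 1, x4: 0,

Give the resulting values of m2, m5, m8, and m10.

m0 = x2 OR x4 = 0 OR 0 = 0
m1 = x2 OR m0 = 0 OR 0 = 0
m2 = m0 AND x4 AND x3 = 0 AND 0 AND 1 = 0
m3 = m0 OR m1 = 0 OR 0 = 0
m4 = m3 AND x3 = 0 AND 1 = 0
m5 = m4 OR m1 = 0 OR 0 = 0
m7 = NOT x4 = NOT 0 = 1
m8 = m5 OR m7 OR m0 = 0 OR 1 OR 0 = 1
m10 = NOT x1 = NOT 0 = 1

m2 = 0, m5 = 0, m8 = 1, m10 = 1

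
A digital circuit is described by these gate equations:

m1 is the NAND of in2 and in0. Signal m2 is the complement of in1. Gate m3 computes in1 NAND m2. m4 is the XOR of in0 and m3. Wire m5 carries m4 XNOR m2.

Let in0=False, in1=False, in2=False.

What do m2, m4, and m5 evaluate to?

m2 = True  m4 = True  m5 = True

m2 = NOT in1 = NOT False = True
m3 = in1 NAND m2 = False NAND True = True
m4 = in0 XOR m3 = False XOR True = True
m5 = m4 XNOR m2 = True XNOR True = True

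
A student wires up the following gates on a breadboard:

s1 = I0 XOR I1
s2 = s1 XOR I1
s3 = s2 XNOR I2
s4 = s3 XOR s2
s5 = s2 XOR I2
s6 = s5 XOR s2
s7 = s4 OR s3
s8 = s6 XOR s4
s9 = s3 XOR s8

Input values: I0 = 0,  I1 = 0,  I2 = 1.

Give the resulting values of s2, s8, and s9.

s2 = 0, s8 = 1, s9 = 1

s1 = I0 XOR I1 = 0 XOR 0 = 0
s2 = s1 XOR I1 = 0 XOR 0 = 0
s3 = s2 XNOR I2 = 0 XNOR 1 = 0
s4 = s3 XOR s2 = 0 XOR 0 = 0
s5 = s2 XOR I2 = 0 XOR 1 = 1
s6 = s5 XOR s2 = 1 XOR 0 = 1
s8 = s6 XOR s4 = 1 XOR 0 = 1
s9 = s3 XOR s8 = 0 XOR 1 = 1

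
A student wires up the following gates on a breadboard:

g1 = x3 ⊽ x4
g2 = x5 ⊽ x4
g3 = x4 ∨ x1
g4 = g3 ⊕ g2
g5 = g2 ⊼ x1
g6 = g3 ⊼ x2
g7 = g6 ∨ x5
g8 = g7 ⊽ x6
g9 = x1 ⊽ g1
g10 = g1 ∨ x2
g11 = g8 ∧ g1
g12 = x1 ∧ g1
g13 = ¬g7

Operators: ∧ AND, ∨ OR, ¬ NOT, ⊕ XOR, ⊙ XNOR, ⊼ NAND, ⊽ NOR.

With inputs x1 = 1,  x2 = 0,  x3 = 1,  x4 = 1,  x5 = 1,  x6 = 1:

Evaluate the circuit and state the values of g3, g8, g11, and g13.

g3 = 1, g8 = 0, g11 = 0, g13 = 0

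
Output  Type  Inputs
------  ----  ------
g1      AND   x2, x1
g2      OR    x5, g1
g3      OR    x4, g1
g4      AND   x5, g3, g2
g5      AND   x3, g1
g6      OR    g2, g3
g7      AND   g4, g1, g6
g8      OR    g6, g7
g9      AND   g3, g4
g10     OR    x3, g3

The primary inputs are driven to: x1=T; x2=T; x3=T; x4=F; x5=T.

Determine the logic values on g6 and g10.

g6 = T; g10 = T

g1 = x2 AND x1 = T AND T = T
g2 = x5 OR g1 = T OR T = T
g3 = x4 OR g1 = F OR T = T
g6 = g2 OR g3 = T OR T = T
g10 = x3 OR g3 = T OR T = T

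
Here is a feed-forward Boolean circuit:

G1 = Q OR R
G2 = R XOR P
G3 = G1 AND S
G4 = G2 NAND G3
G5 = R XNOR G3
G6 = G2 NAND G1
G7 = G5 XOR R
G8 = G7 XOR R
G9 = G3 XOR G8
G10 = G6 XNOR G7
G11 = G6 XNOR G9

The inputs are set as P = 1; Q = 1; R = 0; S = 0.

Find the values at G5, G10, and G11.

G5 = 1, G10 = 0, G11 = 0

G1 = Q OR R = 1 OR 0 = 1
G2 = R XOR P = 0 XOR 1 = 1
G3 = G1 AND S = 1 AND 0 = 0
G5 = R XNOR G3 = 0 XNOR 0 = 1
G6 = G2 NAND G1 = 1 NAND 1 = 0
G7 = G5 XOR R = 1 XOR 0 = 1
G8 = G7 XOR R = 1 XOR 0 = 1
G9 = G3 XOR G8 = 0 XOR 1 = 1
G10 = G6 XNOR G7 = 0 XNOR 1 = 0
G11 = G6 XNOR G9 = 0 XNOR 1 = 0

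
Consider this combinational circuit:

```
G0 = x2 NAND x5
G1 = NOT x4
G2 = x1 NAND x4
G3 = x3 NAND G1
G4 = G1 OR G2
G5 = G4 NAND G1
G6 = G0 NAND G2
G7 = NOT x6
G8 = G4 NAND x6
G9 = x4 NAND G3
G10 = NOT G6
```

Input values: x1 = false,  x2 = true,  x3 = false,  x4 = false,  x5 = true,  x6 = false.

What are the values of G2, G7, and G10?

G0 = x2 NAND x5 = true NAND true = false
G2 = x1 NAND x4 = false NAND false = true
G6 = G0 NAND G2 = false NAND true = true
G7 = NOT x6 = NOT false = true
G10 = NOT G6 = NOT true = false

G2 = true, G7 = true, G10 = false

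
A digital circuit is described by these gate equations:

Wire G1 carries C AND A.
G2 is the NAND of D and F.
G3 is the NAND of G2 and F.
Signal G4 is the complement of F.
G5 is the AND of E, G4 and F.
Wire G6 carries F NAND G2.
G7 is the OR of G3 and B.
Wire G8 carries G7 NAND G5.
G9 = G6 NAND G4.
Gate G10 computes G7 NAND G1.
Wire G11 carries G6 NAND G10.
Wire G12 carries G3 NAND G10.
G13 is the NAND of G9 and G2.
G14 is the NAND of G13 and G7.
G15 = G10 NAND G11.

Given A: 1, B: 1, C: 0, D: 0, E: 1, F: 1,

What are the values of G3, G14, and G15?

G3 = 0, G14 = 1, G15 = 0

G1 = C AND A = 0 AND 1 = 0
G2 = D NAND F = 0 NAND 1 = 1
G3 = G2 NAND F = 1 NAND 1 = 0
G4 = NOT F = NOT 1 = 0
G6 = F NAND G2 = 1 NAND 1 = 0
G7 = G3 OR B = 0 OR 1 = 1
G9 = G6 NAND G4 = 0 NAND 0 = 1
G10 = G7 NAND G1 = 1 NAND 0 = 1
G11 = G6 NAND G10 = 0 NAND 1 = 1
G13 = G9 NAND G2 = 1 NAND 1 = 0
G14 = G13 NAND G7 = 0 NAND 1 = 1
G15 = G10 NAND G11 = 1 NAND 1 = 0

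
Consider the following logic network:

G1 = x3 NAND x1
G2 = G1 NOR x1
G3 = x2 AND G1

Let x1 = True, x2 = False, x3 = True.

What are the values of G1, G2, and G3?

G1 = x3 NAND x1 = True NAND True = False
G2 = G1 NOR x1 = False NOR True = False
G3 = x2 AND G1 = False AND False = False

G1 = False, G2 = False, G3 = False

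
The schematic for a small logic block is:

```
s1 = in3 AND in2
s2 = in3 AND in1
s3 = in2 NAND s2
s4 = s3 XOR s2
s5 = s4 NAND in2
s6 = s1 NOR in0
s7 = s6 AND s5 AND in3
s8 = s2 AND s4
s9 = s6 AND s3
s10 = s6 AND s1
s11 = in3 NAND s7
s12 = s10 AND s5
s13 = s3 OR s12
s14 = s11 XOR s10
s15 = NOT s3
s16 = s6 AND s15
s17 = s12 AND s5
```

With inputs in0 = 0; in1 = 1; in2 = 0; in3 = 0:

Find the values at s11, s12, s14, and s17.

s11 = 1, s12 = 0, s14 = 1, s17 = 0

s1 = in3 AND in2 = 0 AND 0 = 0
s2 = in3 AND in1 = 0 AND 1 = 0
s3 = in2 NAND s2 = 0 NAND 0 = 1
s4 = s3 XOR s2 = 1 XOR 0 = 1
s5 = s4 NAND in2 = 1 NAND 0 = 1
s6 = s1 NOR in0 = 0 NOR 0 = 1
s7 = s6 AND s5 AND in3 = 1 AND 1 AND 0 = 0
s10 = s6 AND s1 = 1 AND 0 = 0
s11 = in3 NAND s7 = 0 NAND 0 = 1
s12 = s10 AND s5 = 0 AND 1 = 0
s14 = s11 XOR s10 = 1 XOR 0 = 1
s17 = s12 AND s5 = 0 AND 1 = 0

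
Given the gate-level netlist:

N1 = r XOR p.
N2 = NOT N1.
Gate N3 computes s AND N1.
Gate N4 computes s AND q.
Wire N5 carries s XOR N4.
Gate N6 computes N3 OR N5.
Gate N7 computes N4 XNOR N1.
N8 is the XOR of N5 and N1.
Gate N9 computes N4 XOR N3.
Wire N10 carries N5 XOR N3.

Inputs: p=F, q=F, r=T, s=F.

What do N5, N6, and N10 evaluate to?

N1 = r XOR p = T XOR F = T
N3 = s AND N1 = F AND T = F
N4 = s AND q = F AND F = F
N5 = s XOR N4 = F XOR F = F
N6 = N3 OR N5 = F OR F = F
N10 = N5 XOR N3 = F XOR F = F

N5 = F  N6 = F  N10 = F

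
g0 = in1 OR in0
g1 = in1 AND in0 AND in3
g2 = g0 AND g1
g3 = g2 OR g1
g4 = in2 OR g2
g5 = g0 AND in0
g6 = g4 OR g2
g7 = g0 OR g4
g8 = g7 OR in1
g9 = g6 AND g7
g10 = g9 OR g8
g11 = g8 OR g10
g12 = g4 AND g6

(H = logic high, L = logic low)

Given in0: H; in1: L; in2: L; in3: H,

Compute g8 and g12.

g0 = in1 OR in0 = L OR H = H
g1 = in1 AND in0 AND in3 = L AND H AND H = L
g2 = g0 AND g1 = H AND L = L
g4 = in2 OR g2 = L OR L = L
g6 = g4 OR g2 = L OR L = L
g7 = g0 OR g4 = H OR L = H
g8 = g7 OR in1 = H OR L = H
g12 = g4 AND g6 = L AND L = L

g8 = H, g12 = L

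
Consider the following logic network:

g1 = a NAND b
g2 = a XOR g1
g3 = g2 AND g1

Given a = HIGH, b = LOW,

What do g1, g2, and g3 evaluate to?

g1 = a NAND b = HIGH NAND LOW = HIGH
g2 = a XOR g1 = HIGH XOR HIGH = LOW
g3 = g2 AND g1 = LOW AND HIGH = LOW

g1 = HIGH, g2 = LOW, g3 = LOW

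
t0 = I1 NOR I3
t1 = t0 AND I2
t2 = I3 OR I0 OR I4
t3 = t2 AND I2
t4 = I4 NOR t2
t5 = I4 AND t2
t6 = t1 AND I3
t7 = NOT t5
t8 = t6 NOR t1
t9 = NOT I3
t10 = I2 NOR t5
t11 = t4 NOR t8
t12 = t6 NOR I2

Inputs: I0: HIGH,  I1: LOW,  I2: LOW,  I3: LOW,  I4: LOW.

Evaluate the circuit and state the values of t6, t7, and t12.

t0 = I1 NOR I3 = LOW NOR LOW = HIGH
t1 = t0 AND I2 = HIGH AND LOW = LOW
t2 = I3 OR I0 OR I4 = LOW OR HIGH OR LOW = HIGH
t5 = I4 AND t2 = LOW AND HIGH = LOW
t6 = t1 AND I3 = LOW AND LOW = LOW
t7 = NOT t5 = NOT LOW = HIGH
t12 = t6 NOR I2 = LOW NOR LOW = HIGH

t6 = LOW  t7 = HIGH  t12 = HIGH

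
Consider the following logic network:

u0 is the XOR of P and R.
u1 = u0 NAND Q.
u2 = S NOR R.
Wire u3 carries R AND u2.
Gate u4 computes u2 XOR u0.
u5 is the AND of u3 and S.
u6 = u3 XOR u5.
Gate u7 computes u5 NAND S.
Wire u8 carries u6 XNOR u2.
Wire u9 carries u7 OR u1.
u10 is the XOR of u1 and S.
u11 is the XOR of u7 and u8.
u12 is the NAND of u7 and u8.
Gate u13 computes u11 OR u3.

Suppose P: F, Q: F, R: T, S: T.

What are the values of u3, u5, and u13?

u2 = S NOR R = T NOR T = F
u3 = R AND u2 = T AND F = F
u5 = u3 AND S = F AND T = F
u6 = u3 XOR u5 = F XOR F = F
u7 = u5 NAND S = F NAND T = T
u8 = u6 XNOR u2 = F XNOR F = T
u11 = u7 XOR u8 = T XOR T = F
u13 = u11 OR u3 = F OR F = F

u3 = F; u5 = F; u13 = F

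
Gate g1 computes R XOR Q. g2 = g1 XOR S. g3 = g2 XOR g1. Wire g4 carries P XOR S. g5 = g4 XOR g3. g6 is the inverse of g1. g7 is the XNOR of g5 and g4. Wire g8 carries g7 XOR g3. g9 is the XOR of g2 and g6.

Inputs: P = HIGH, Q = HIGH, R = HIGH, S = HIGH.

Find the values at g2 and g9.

g1 = R XOR Q = HIGH XOR HIGH = LOW
g2 = g1 XOR S = LOW XOR HIGH = HIGH
g6 = NOT g1 = NOT LOW = HIGH
g9 = g2 XOR g6 = HIGH XOR HIGH = LOW

g2 = HIGH  g9 = LOW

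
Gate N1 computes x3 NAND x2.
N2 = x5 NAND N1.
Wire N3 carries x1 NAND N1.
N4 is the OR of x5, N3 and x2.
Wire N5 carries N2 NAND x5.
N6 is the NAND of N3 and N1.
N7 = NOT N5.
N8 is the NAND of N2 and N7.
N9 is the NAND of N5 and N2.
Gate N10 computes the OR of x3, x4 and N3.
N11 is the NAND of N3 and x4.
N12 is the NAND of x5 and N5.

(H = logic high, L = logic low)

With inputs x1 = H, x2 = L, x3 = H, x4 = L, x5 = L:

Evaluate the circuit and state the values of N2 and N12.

N2 = H; N12 = H

N1 = x3 NAND x2 = H NAND L = H
N2 = x5 NAND N1 = L NAND H = H
N5 = N2 NAND x5 = H NAND L = H
N12 = x5 NAND N5 = L NAND H = H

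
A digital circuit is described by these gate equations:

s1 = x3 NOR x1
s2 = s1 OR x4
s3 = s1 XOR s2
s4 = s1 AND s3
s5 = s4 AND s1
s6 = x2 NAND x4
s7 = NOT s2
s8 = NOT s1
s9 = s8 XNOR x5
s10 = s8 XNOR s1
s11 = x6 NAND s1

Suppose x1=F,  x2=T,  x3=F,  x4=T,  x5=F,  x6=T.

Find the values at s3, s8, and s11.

s3 = F, s8 = F, s11 = F

s1 = x3 NOR x1 = F NOR F = T
s2 = s1 OR x4 = T OR T = T
s3 = s1 XOR s2 = T XOR T = F
s8 = NOT s1 = NOT T = F
s11 = x6 NAND s1 = T NAND T = F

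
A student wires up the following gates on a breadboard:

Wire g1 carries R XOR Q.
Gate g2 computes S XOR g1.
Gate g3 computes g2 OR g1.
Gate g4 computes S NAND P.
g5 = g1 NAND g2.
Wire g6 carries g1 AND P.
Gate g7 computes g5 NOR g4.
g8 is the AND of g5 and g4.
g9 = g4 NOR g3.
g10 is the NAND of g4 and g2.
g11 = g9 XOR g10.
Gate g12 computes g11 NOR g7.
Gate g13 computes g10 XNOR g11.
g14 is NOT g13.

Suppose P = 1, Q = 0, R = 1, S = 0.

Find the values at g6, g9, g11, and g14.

g6 = 1; g9 = 0; g11 = 0; g14 = 0

g1 = R XOR Q = 1 XOR 0 = 1
g2 = S XOR g1 = 0 XOR 1 = 1
g3 = g2 OR g1 = 1 OR 1 = 1
g4 = S NAND P = 0 NAND 1 = 1
g6 = g1 AND P = 1 AND 1 = 1
g9 = g4 NOR g3 = 1 NOR 1 = 0
g10 = g4 NAND g2 = 1 NAND 1 = 0
g11 = g9 XOR g10 = 0 XOR 0 = 0
g13 = g10 XNOR g11 = 0 XNOR 0 = 1
g14 = NOT g13 = NOT 1 = 0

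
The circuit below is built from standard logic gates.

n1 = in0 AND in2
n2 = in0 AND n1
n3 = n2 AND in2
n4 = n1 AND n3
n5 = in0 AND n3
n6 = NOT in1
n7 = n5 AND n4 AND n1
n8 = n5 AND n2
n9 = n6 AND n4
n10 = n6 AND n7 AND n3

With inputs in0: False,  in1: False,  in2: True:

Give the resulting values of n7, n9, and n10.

n7 = False, n9 = False, n10 = False

n1 = in0 AND in2 = False AND True = False
n2 = in0 AND n1 = False AND False = False
n3 = n2 AND in2 = False AND True = False
n4 = n1 AND n3 = False AND False = False
n5 = in0 AND n3 = False AND False = False
n6 = NOT in1 = NOT False = True
n7 = n5 AND n4 AND n1 = False AND False AND False = False
n9 = n6 AND n4 = True AND False = False
n10 = n6 AND n7 AND n3 = True AND False AND False = False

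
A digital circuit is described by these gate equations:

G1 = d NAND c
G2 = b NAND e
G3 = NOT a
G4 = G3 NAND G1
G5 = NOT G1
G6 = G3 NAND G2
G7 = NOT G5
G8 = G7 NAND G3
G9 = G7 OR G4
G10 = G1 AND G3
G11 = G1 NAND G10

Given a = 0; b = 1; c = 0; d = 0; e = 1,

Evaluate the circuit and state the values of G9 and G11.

G9 = 1; G11 = 0

G1 = d NAND c = 0 NAND 0 = 1
G3 = NOT a = NOT 0 = 1
G4 = G3 NAND G1 = 1 NAND 1 = 0
G5 = NOT G1 = NOT 1 = 0
G7 = NOT G5 = NOT 0 = 1
G9 = G7 OR G4 = 1 OR 0 = 1
G10 = G1 AND G3 = 1 AND 1 = 1
G11 = G1 NAND G10 = 1 NAND 1 = 0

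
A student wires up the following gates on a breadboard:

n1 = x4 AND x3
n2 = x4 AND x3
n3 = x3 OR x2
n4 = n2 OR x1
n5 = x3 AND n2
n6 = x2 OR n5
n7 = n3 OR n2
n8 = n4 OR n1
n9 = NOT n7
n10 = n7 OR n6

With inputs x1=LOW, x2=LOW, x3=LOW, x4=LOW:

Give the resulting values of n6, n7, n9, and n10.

n6 = LOW, n7 = LOW, n9 = HIGH, n10 = LOW

n2 = x4 AND x3 = LOW AND LOW = LOW
n3 = x3 OR x2 = LOW OR LOW = LOW
n5 = x3 AND n2 = LOW AND LOW = LOW
n6 = x2 OR n5 = LOW OR LOW = LOW
n7 = n3 OR n2 = LOW OR LOW = LOW
n9 = NOT n7 = NOT LOW = HIGH
n10 = n7 OR n6 = LOW OR LOW = LOW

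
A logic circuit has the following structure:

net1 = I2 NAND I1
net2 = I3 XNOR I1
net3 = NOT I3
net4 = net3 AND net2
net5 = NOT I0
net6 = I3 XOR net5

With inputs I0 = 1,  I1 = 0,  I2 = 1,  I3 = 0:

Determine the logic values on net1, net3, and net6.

net1 = 1, net3 = 1, net6 = 0

net1 = I2 NAND I1 = 1 NAND 0 = 1
net3 = NOT I3 = NOT 0 = 1
net5 = NOT I0 = NOT 1 = 0
net6 = I3 XOR net5 = 0 XOR 0 = 0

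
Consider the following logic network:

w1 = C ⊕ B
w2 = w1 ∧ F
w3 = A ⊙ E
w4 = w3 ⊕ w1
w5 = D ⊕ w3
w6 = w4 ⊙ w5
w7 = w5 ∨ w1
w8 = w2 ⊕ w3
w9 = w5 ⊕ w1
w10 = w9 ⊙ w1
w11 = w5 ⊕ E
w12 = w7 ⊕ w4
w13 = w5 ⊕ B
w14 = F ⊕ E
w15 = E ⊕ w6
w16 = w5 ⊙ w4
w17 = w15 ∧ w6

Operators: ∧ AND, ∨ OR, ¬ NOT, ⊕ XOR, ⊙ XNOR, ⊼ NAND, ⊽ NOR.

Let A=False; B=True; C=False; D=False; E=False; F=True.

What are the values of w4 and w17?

w4 = False, w17 = False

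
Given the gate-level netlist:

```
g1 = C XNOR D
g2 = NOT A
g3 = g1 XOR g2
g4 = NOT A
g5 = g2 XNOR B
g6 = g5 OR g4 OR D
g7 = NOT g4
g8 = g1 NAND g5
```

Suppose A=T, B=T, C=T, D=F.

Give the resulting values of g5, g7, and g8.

g1 = C XNOR D = T XNOR F = F
g2 = NOT A = NOT T = F
g4 = NOT A = NOT T = F
g5 = g2 XNOR B = F XNOR T = F
g7 = NOT g4 = NOT F = T
g8 = g1 NAND g5 = F NAND F = T

g5 = F, g7 = T, g8 = T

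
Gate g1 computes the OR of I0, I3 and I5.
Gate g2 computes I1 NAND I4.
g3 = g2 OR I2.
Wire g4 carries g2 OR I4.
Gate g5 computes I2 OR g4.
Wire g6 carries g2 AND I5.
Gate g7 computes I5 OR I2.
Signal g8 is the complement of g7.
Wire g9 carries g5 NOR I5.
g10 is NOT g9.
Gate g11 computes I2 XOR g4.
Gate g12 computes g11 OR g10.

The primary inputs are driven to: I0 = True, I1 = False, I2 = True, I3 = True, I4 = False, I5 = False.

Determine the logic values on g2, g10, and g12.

g2 = True  g10 = True  g12 = True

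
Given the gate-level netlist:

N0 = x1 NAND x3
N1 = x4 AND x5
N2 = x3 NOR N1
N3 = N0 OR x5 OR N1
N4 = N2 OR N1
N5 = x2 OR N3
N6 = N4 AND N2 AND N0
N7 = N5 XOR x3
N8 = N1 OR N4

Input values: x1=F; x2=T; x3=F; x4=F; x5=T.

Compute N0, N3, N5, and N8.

N0 = T  N3 = T  N5 = T  N8 = T

N0 = x1 NAND x3 = F NAND F = T
N1 = x4 AND x5 = F AND T = F
N2 = x3 NOR N1 = F NOR F = T
N3 = N0 OR x5 OR N1 = T OR T OR F = T
N4 = N2 OR N1 = T OR F = T
N5 = x2 OR N3 = T OR T = T
N8 = N1 OR N4 = F OR T = T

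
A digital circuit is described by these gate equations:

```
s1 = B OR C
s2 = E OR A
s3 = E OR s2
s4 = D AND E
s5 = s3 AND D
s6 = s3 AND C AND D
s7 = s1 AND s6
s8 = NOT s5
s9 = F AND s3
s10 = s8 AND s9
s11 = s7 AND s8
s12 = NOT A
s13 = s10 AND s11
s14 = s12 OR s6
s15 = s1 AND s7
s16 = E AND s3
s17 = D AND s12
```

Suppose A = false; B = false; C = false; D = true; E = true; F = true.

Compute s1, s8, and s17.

s1 = B OR C = false OR false = false
s2 = E OR A = true OR false = true
s3 = E OR s2 = true OR true = true
s5 = s3 AND D = true AND true = true
s8 = NOT s5 = NOT true = false
s12 = NOT A = NOT false = true
s17 = D AND s12 = true AND true = true

s1 = false  s8 = false  s17 = true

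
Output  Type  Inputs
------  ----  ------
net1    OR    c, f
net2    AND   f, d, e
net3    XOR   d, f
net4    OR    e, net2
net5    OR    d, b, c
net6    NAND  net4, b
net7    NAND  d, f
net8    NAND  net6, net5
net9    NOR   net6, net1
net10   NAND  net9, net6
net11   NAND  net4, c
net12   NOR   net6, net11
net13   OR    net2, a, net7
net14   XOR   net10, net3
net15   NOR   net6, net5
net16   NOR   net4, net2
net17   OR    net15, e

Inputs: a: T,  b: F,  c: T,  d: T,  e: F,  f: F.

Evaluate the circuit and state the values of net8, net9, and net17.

net1 = c OR f = T OR F = T
net2 = f AND d AND e = F AND T AND F = F
net4 = e OR net2 = F OR F = F
net5 = d OR b OR c = T OR F OR T = T
net6 = net4 NAND b = F NAND F = T
net8 = net6 NAND net5 = T NAND T = F
net9 = net6 NOR net1 = T NOR T = F
net15 = net6 NOR net5 = T NOR T = F
net17 = net15 OR e = F OR F = F

net8 = F  net9 = F  net17 = F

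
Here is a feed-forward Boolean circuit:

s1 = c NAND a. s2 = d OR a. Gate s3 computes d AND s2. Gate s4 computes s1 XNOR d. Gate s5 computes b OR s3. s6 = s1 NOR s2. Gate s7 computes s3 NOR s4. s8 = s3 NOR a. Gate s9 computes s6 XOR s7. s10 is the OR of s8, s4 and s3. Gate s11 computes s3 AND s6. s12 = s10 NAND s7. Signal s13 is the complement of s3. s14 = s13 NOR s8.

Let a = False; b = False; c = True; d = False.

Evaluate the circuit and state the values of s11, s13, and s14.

s1 = c NAND a = True NAND False = True
s2 = d OR a = False OR False = False
s3 = d AND s2 = False AND False = False
s6 = s1 NOR s2 = True NOR False = False
s8 = s3 NOR a = False NOR False = True
s11 = s3 AND s6 = False AND False = False
s13 = NOT s3 = NOT False = True
s14 = s13 NOR s8 = True NOR True = False

s11 = False, s13 = True, s14 = False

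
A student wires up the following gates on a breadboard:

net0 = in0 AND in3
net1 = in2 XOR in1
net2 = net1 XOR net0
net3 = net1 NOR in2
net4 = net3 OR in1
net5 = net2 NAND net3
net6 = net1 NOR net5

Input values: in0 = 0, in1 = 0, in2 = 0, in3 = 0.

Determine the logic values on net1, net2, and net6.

net0 = in0 AND in3 = 0 AND 0 = 0
net1 = in2 XOR in1 = 0 XOR 0 = 0
net2 = net1 XOR net0 = 0 XOR 0 = 0
net3 = net1 NOR in2 = 0 NOR 0 = 1
net5 = net2 NAND net3 = 0 NAND 1 = 1
net6 = net1 NOR net5 = 0 NOR 1 = 0

net1 = 0  net2 = 0  net6 = 0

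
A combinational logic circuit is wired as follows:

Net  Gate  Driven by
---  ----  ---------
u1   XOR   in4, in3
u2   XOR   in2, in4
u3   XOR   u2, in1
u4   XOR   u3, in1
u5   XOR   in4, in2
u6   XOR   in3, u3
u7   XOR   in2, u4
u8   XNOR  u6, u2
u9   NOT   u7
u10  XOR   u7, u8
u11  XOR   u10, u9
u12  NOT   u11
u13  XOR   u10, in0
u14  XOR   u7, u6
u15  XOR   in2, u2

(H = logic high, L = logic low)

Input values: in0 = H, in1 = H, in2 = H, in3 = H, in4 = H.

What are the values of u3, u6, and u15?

u2 = in2 XOR in4 = H XOR H = L
u3 = u2 XOR in1 = L XOR H = H
u6 = in3 XOR u3 = H XOR H = L
u15 = in2 XOR u2 = H XOR L = H

u3 = H; u6 = L; u15 = H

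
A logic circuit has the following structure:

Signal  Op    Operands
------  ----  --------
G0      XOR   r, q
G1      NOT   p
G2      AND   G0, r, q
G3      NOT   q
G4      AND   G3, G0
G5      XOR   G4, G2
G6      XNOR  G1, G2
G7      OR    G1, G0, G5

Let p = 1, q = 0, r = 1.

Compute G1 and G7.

G0 = r XOR q = 1 XOR 0 = 1
G1 = NOT p = NOT 1 = 0
G2 = G0 AND r AND q = 1 AND 1 AND 0 = 0
G3 = NOT q = NOT 0 = 1
G4 = G3 AND G0 = 1 AND 1 = 1
G5 = G4 XOR G2 = 1 XOR 0 = 1
G7 = G1 OR G0 OR G5 = 0 OR 1 OR 1 = 1

G1 = 0, G7 = 1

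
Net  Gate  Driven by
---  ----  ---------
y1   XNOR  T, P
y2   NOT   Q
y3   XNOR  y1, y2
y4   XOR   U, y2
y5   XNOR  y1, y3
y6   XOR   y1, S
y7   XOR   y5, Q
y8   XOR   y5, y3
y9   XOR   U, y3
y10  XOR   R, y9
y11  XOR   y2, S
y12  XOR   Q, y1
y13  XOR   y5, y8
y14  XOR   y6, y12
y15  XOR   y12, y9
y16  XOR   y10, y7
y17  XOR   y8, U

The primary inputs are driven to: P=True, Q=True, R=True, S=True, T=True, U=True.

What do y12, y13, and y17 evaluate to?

y12 = False; y13 = False; y17 = True

y1 = T XNOR P = True XNOR True = True
y2 = NOT Q = NOT True = False
y3 = y1 XNOR y2 = True XNOR False = False
y5 = y1 XNOR y3 = True XNOR False = False
y8 = y5 XOR y3 = False XOR False = False
y12 = Q XOR y1 = True XOR True = False
y13 = y5 XOR y8 = False XOR False = False
y17 = y8 XOR U = False XOR True = True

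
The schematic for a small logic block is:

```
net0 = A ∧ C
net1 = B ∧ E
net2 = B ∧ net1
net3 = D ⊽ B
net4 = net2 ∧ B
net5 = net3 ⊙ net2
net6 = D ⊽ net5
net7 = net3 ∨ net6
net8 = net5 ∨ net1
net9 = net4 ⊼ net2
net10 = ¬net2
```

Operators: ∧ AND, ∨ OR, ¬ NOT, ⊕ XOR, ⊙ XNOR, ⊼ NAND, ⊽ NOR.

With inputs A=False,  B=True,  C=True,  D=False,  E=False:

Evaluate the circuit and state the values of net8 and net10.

net1 = B AND E = True AND False = False
net2 = B AND net1 = True AND False = False
net3 = D NOR B = False NOR True = False
net5 = net3 XNOR net2 = False XNOR False = True
net8 = net5 OR net1 = True OR False = True
net10 = NOT net2 = NOT False = True

net8 = True; net10 = True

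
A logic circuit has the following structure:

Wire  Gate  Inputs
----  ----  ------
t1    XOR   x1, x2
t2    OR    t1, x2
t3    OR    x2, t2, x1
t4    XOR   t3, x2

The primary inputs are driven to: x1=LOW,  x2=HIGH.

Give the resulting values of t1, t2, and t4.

t1 = x1 XOR x2 = LOW XOR HIGH = HIGH
t2 = t1 OR x2 = HIGH OR HIGH = HIGH
t3 = x2 OR t2 OR x1 = HIGH OR HIGH OR LOW = HIGH
t4 = t3 XOR x2 = HIGH XOR HIGH = LOW

t1 = HIGH, t2 = HIGH, t4 = LOW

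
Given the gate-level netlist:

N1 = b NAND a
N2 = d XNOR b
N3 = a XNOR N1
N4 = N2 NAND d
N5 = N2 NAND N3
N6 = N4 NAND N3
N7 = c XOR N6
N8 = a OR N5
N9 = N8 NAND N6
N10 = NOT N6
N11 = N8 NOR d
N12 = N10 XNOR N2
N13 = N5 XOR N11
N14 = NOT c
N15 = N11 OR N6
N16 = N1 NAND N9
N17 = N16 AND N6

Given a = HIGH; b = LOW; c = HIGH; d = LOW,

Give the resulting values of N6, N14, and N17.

N1 = b NAND a = LOW NAND HIGH = HIGH
N2 = d XNOR b = LOW XNOR LOW = HIGH
N3 = a XNOR N1 = HIGH XNOR HIGH = HIGH
N4 = N2 NAND d = HIGH NAND LOW = HIGH
N5 = N2 NAND N3 = HIGH NAND HIGH = LOW
N6 = N4 NAND N3 = HIGH NAND HIGH = LOW
N8 = a OR N5 = HIGH OR LOW = HIGH
N9 = N8 NAND N6 = HIGH NAND LOW = HIGH
N14 = NOT c = NOT HIGH = LOW
N16 = N1 NAND N9 = HIGH NAND HIGH = LOW
N17 = N16 AND N6 = LOW AND LOW = LOW

N6 = LOW; N14 = LOW; N17 = LOW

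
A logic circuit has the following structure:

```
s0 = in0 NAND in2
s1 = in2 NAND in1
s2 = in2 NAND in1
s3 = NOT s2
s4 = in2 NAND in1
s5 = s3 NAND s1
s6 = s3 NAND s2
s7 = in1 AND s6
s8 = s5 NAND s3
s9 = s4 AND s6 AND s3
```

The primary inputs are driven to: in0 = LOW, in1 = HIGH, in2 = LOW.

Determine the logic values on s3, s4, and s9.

s3 = LOW  s4 = HIGH  s9 = LOW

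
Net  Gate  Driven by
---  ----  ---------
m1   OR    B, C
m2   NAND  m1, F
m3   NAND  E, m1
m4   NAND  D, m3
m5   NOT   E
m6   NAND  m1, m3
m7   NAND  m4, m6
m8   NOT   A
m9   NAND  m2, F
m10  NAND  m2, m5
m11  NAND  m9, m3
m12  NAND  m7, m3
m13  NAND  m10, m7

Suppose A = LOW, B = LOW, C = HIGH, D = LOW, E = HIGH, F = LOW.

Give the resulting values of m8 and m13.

m8 = HIGH, m13 = HIGH

m1 = B OR C = LOW OR HIGH = HIGH
m2 = m1 NAND F = HIGH NAND LOW = HIGH
m3 = E NAND m1 = HIGH NAND HIGH = LOW
m4 = D NAND m3 = LOW NAND LOW = HIGH
m5 = NOT E = NOT HIGH = LOW
m6 = m1 NAND m3 = HIGH NAND LOW = HIGH
m7 = m4 NAND m6 = HIGH NAND HIGH = LOW
m8 = NOT A = NOT LOW = HIGH
m10 = m2 NAND m5 = HIGH NAND LOW = HIGH
m13 = m10 NAND m7 = HIGH NAND LOW = HIGH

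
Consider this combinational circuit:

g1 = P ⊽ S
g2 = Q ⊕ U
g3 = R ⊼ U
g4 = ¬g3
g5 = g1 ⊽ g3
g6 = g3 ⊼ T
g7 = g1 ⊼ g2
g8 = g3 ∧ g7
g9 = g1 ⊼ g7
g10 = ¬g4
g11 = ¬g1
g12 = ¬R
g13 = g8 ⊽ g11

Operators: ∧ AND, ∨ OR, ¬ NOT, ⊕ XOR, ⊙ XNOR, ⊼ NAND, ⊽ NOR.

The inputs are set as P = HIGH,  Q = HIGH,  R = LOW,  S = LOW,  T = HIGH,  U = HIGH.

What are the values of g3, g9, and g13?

g3 = HIGH, g9 = HIGH, g13 = LOW

g1 = P NOR S = HIGH NOR LOW = LOW
g2 = Q XOR U = HIGH XOR HIGH = LOW
g3 = R NAND U = LOW NAND HIGH = HIGH
g7 = g1 NAND g2 = LOW NAND LOW = HIGH
g8 = g3 AND g7 = HIGH AND HIGH = HIGH
g9 = g1 NAND g7 = LOW NAND HIGH = HIGH
g11 = NOT g1 = NOT LOW = HIGH
g13 = g8 NOR g11 = HIGH NOR HIGH = LOW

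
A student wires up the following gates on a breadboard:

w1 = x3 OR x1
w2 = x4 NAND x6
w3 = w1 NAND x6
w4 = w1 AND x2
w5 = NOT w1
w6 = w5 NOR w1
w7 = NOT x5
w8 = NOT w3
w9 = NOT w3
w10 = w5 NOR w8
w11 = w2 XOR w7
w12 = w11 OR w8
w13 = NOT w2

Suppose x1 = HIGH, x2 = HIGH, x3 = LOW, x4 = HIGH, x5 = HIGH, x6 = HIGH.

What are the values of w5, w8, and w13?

w5 = LOW, w8 = HIGH, w13 = HIGH

w1 = x3 OR x1 = LOW OR HIGH = HIGH
w2 = x4 NAND x6 = HIGH NAND HIGH = LOW
w3 = w1 NAND x6 = HIGH NAND HIGH = LOW
w5 = NOT w1 = NOT HIGH = LOW
w8 = NOT w3 = NOT LOW = HIGH
w13 = NOT w2 = NOT LOW = HIGH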